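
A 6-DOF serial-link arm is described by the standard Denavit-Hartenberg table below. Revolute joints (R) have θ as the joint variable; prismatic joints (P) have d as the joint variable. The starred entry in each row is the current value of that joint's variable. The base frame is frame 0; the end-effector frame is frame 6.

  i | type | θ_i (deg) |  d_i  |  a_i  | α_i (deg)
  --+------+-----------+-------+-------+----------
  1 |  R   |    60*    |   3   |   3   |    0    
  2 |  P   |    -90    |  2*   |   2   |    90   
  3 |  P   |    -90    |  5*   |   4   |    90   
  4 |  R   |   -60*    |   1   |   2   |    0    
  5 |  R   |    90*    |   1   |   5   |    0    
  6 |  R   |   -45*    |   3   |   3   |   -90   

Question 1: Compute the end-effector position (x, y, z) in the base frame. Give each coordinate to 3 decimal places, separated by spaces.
after link 1: o_1 = (1.5000, 2.5981, 3.0000)
after link 2: o_2 = (3.2321, 1.5981, 5.0000)
after link 3: o_3 = (0.7321, -2.7321, 1.0000)
after link 4: o_4 = (0.7321, -0.7321, -0.0000)
after link 5: o_5 = (-1.3840, -2.3971, -4.3301)
after link 6: o_6 = (-3.5938, -0.2247, -7.2279)

-3.594 -0.225 -7.228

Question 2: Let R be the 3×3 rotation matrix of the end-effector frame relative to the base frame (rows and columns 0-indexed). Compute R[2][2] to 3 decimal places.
End-effector z-axis (col 2 of R) = (-0.4830,-0.8365,-0.2588)
R[2][2] = -0.2588

-0.259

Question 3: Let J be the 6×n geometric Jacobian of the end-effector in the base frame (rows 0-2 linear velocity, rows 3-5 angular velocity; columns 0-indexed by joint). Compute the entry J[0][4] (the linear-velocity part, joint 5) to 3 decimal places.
-3.614

axis z_4 = (-0.8660,0.5000,-0.0000); lever o_n−o_4 = (-4.3259,0.5074,-7.2279)
cross product → J_v[:, 4] = (-3.6140,-6.2595,1.7235)
J_ω[:, 4] = z_4
entry J[0][4] = -3.6140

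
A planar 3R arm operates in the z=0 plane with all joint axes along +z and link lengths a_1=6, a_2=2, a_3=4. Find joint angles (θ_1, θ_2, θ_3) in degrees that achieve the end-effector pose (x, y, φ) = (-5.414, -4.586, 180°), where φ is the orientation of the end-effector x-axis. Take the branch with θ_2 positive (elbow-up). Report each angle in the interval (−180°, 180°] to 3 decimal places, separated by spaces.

wrist centre = target − a_3·(cos φ, sin φ) = (-1.4140, -4.5860)
cos θ_2 = (23.0308−6²−2²)/(2·6·2) = -0.7071; θ_2 = 134.9954° (elbow-up)
β = atan2(-4.5860,-1.4140) = -107.1361°; ψ = atan2(1.4143,4.5859) = 17.1402°
θ_1 = β − ψ = -124.2762°
θ_3 = φ − θ_1 − θ_2 = 169.2808° (wrapped to (-180°,180°])

-124.276 134.995 169.281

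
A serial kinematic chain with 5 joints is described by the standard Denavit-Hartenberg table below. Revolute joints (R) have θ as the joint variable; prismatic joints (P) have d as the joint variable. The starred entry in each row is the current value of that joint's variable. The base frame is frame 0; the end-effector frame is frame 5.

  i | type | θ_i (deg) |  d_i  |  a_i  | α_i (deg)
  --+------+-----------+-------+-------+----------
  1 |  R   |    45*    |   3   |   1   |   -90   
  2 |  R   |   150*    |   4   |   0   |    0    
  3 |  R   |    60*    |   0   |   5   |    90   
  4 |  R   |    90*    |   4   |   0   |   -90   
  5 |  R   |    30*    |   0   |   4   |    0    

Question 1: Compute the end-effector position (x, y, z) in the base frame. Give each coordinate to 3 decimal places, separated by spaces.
after link 1: o_1 = (0.7071, 0.7071, 3.0000)
after link 2: o_2 = (-2.1213, 3.5355, 3.0000)
after link 3: o_3 = (-5.1832, 0.4737, 5.5000)
after link 4: o_4 = (-6.5974, -0.9405, 2.0359)
after link 5: o_5 = (-8.3398, 2.2161, 3.7679)

-8.340 2.216 3.768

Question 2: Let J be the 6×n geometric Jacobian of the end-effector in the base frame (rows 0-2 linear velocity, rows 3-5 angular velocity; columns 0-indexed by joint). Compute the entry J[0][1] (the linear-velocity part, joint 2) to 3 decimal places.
axis z_1 = (-0.7071,0.7071,0.0000); lever o_n−o_1 = (-9.0469,1.5089,0.7679)
cross product → J_v[:, 1] = (0.5430,0.5430,5.3301)
J_ω[:, 1] = z_1
entry J[0][1] = 0.5430

0.543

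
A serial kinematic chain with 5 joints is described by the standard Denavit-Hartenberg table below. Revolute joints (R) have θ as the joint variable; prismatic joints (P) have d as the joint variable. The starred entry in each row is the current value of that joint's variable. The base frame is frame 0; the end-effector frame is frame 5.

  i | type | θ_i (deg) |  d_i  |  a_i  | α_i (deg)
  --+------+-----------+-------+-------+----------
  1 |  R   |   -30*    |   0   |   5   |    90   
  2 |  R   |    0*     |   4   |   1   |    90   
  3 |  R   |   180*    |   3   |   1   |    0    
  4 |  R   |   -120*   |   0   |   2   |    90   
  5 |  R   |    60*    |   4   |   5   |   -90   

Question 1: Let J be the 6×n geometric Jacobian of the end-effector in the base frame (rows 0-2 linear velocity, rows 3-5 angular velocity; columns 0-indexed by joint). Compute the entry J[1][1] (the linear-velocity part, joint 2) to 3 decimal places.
-3.665

axis z_1 = (-0.5000,-0.8660,0.0000); lever o_n−o_1 = (2.0000,-7.9641,-7.3301)
cross product → J_v[:, 1] = (6.3481,-3.6651,5.7141)
J_ω[:, 1] = z_1
entry J[1][1] = -3.6651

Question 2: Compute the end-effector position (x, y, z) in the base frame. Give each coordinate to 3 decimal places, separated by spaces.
after link 1: o_1 = (4.3301, -2.5000, 0.0000)
after link 2: o_2 = (3.1962, -6.4641, 0.0000)
after link 3: o_3 = (2.3301, -5.9641, -3.0000)
after link 4: o_4 = (2.3301, -7.9641, -3.0000)
after link 5: o_5 = (6.3301, -10.4641, -7.3301)

6.330 -10.464 -7.330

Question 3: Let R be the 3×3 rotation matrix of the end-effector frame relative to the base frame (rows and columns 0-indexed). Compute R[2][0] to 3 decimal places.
End-effector x-axis (col 0 of R) = (-0.0000,-0.5000,-0.8660)
R[2][0] = -0.8660

-0.866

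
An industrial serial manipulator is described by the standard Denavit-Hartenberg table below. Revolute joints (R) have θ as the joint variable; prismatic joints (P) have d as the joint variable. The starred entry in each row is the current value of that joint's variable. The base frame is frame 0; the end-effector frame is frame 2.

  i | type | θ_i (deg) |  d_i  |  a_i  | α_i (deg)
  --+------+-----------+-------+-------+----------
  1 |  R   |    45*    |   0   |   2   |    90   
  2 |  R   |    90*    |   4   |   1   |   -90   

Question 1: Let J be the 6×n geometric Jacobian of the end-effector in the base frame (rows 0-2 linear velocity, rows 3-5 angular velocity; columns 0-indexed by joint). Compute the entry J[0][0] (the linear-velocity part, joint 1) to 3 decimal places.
axis z_0 = ẑ; lever o_n−o_0 = (4.2426,-1.4142,1.0000)
cross product → J_v[:, 0] = (1.4142,4.2426,-0.0000)
J_ω[:, 0] = z_0
entry J[0][0] = 1.4142

1.414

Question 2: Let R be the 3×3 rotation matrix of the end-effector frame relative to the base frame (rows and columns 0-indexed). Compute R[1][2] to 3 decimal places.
-0.707

End-effector z-axis (col 2 of R) = (-0.7071,-0.7071,0.0000)
R[1][2] = -0.7071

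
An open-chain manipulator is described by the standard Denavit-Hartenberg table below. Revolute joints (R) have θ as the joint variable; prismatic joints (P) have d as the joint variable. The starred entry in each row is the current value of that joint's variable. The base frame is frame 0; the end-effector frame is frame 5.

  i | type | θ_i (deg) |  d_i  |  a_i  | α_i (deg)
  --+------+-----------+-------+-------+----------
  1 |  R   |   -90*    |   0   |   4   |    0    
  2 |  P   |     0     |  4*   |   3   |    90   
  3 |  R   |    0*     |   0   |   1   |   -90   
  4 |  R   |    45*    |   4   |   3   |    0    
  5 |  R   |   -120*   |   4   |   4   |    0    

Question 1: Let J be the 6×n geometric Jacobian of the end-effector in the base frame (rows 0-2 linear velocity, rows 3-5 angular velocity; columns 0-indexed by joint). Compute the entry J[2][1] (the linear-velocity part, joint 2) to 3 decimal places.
prismatic axis z_1 = (0.0000,0.0000,1.0000)
J_v[:, 1] = z_1; J_ω[:, 1] = (0,0,0)
entry J[2][1] = 1.0000

1.000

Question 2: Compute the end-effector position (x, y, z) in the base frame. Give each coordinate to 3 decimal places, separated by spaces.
after link 1: o_1 = (0.0000, -4.0000, 0.0000)
after link 2: o_2 = (0.0000, -7.0000, 4.0000)
after link 3: o_3 = (0.0000, -8.0000, 4.0000)
after link 4: o_4 = (2.1213, -10.1213, 8.0000)
after link 5: o_5 = (-1.7424, -11.1566, 12.0000)

-1.742 -11.157 12.000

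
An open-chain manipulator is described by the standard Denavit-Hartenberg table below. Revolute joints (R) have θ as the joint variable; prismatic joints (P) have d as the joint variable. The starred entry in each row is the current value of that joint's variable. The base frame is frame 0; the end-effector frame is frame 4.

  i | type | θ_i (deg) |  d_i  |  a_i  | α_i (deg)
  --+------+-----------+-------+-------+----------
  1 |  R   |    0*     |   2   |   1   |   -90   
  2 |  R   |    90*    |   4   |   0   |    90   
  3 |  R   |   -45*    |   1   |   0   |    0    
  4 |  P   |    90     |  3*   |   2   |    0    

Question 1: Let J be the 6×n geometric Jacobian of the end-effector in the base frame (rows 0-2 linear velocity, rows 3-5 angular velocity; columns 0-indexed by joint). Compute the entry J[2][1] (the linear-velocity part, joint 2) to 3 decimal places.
axis z_1 = (0.0000,1.0000,0.0000); lever o_n−o_1 = (4.0000,5.4142,-1.4142)
cross product → J_v[:, 1] = (-1.4142,0.0000,-4.0000)
J_ω[:, 1] = z_1
entry J[2][1] = -4.0000

-4.000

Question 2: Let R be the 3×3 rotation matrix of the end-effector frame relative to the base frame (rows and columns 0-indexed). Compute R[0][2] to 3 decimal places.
End-effector z-axis (col 2 of R) = (1.0000,0.0000,0.0000)
R[0][2] = 1.0000

1.000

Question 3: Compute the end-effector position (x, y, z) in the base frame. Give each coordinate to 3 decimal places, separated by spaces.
5.000 5.414 0.586

after link 1: o_1 = (1.0000, 0.0000, 2.0000)
after link 2: o_2 = (1.0000, 4.0000, 2.0000)
after link 3: o_3 = (2.0000, 4.0000, 2.0000)
after link 4: o_4 = (5.0000, 5.4142, 0.5858)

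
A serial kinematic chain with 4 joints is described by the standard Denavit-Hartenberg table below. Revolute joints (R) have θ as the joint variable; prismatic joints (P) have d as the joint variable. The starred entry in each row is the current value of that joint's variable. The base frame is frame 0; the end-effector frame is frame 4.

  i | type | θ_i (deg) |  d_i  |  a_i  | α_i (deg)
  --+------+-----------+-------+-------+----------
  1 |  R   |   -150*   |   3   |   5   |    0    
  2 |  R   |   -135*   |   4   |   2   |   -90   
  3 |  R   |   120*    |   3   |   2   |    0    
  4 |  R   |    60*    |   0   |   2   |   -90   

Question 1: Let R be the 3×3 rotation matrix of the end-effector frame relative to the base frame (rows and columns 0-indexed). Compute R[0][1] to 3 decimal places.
End-effector y-axis (col 1 of R) = (0.9659,-0.2588,-0.0000)
R[0][1] = 0.9659

0.966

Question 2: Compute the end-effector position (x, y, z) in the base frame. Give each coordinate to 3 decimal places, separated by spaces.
-7.487 -2.689 5.268

after link 1: o_1 = (-4.3301, -2.5000, 3.0000)
after link 2: o_2 = (-3.8125, -0.5681, 7.0000)
after link 3: o_3 = (-6.9691, -0.7576, 5.2679)
after link 4: o_4 = (-7.4867, -2.6895, 5.2679)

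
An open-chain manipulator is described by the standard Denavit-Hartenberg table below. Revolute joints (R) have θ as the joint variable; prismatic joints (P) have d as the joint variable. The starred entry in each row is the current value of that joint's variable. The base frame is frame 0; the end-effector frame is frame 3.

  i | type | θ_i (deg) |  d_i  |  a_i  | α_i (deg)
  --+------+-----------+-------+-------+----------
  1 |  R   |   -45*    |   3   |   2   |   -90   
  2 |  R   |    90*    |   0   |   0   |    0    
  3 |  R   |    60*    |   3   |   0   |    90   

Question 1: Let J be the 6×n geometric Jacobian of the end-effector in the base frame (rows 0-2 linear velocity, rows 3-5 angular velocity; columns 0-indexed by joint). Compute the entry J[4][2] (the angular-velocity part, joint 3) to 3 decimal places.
0.707

axis z_2 = (0.7071,0.7071,0.0000); lever o_n−o_2 = (2.1213,2.1213,0.0000)
cross product → J_v[:, 2] = (-0.0000,0.0000,-0.0000)
J_ω[:, 2] = z_2
entry J[4][2] = 0.7071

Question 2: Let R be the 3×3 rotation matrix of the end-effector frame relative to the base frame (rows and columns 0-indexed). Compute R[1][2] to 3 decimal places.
End-effector z-axis (col 2 of R) = (0.3536,-0.3536,-0.8660)
R[1][2] = -0.3536

-0.354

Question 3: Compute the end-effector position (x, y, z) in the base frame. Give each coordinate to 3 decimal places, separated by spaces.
3.536 0.707 3.000

after link 1: o_1 = (1.4142, -1.4142, 3.0000)
after link 2: o_2 = (1.4142, -1.4142, 3.0000)
after link 3: o_3 = (3.5355, 0.7071, 3.0000)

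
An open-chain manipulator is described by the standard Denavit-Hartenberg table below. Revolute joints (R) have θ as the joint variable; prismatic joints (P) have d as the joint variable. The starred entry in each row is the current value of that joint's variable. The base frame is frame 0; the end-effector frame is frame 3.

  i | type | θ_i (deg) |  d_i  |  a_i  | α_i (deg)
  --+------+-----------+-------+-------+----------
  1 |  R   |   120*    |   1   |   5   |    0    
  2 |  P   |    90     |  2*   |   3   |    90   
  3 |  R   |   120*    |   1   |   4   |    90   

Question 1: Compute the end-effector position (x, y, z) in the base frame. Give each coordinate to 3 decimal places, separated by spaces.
after link 1: o_1 = (-2.5000, 4.3301, 1.0000)
after link 2: o_2 = (-5.0981, 2.8301, 3.0000)
after link 3: o_3 = (-3.8660, 4.6962, 6.4641)

-3.866 4.696 6.464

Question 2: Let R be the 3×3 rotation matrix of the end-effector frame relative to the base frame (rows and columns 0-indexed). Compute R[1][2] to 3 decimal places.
End-effector z-axis (col 2 of R) = (-0.7500,-0.4330,0.5000)
R[1][2] = -0.4330

-0.433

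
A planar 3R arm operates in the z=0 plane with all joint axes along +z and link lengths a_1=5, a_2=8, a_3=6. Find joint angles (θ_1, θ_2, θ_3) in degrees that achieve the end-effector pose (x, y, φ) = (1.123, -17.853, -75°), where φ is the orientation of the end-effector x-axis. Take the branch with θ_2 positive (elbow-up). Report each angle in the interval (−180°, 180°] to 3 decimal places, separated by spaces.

wrist centre = target − a_3·(cos φ, sin φ) = (-0.4299, -12.0574)
cos θ_2 = (145.5668−5²−8²)/(2·5·8) = 0.7071; θ_2 = 45.0018° (elbow-up)
β = atan2(-12.0574,-0.4299) = -92.0420°; ψ = atan2(5.6570,10.6567) = 27.9613°
θ_1 = β − ψ = -120.0033°
θ_3 = φ − θ_1 − θ_2 = 0.0016° (wrapped to (-180°,180°])

-120.003 45.002 0.002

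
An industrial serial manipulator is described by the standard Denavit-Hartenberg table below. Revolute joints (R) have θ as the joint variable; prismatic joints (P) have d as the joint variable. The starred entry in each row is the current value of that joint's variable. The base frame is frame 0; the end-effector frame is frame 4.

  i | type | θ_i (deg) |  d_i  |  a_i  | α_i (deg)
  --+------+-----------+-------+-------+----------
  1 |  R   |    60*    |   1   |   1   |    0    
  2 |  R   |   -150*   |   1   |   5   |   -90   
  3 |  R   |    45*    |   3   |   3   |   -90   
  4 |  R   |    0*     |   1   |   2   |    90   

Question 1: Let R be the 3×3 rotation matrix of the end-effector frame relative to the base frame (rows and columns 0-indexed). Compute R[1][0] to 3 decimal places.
End-effector x-axis (col 0 of R) = (-0.0000,-0.7071,-0.7071)
R[1][0] = -0.7071

-0.707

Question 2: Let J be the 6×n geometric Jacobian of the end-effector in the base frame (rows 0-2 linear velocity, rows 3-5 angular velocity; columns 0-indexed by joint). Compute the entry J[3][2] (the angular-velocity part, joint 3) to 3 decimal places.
1.000

axis z_2 = (1.0000,-0.0000,0.0000); lever o_n−o_2 = (3.0000,-2.8284,-4.2426)
cross product → J_v[:, 2] = (0.0000,4.2426,-2.8284)
J_ω[:, 2] = z_2
entry J[3][2] = 1.0000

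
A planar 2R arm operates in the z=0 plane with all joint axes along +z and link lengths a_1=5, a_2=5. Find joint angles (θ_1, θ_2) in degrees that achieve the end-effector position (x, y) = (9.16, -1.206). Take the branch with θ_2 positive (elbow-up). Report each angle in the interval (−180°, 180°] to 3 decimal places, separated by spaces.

-29.997 44.992

cos θ_2 = (85.3600−5²−5²)/(2·5·5) = 0.7072; θ_2 = 44.9924° (elbow-up)
β = atan2(-1.2060,9.1600) = -7.5004°; ψ = atan2(3.5351,8.5360) = 22.4962°
θ_1 = β − ψ = -29.9966°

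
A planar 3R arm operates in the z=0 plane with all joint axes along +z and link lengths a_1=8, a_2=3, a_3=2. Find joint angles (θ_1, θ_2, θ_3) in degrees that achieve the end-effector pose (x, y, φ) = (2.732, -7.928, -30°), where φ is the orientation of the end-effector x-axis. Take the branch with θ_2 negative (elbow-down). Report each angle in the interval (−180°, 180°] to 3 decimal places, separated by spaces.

-60.000 -120.004 150.004

wrist centre = target − a_3·(cos φ, sin φ) = (0.9999, -6.9280)
cos θ_2 = (48.9971−8²−3²)/(2·8·3) = -0.5001; θ_2 = -120.0040° (elbow-down)
β = atan2(-6.9280,0.9999) = -81.7870°; ψ = atan2(-2.5980,6.4998) = -21.7865°
θ_1 = β − ψ = -60.0004°
θ_3 = φ − θ_1 − θ_2 = 150.0044° (wrapped to (-180°,180°])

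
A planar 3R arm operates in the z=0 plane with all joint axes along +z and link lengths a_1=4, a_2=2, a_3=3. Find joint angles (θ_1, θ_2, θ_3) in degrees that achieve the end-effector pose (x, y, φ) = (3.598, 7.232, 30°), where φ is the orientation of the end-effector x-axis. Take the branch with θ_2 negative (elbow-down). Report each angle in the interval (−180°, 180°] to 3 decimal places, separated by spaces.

90.002 -30.005 -29.997

wrist centre = target − a_3·(cos φ, sin φ) = (0.9999, 5.7320)
cos θ_2 = (33.8557−4²−2²)/(2·4·2) = 0.8660; θ_2 = -30.0053° (elbow-down)
β = atan2(5.7320,0.9999) = 80.1046°; ψ = atan2(-1.0002,5.7320) = -9.8978°
θ_1 = β − ψ = 90.0024°
θ_3 = φ − θ_1 − θ_2 = -29.9971° (wrapped to (-180°,180°])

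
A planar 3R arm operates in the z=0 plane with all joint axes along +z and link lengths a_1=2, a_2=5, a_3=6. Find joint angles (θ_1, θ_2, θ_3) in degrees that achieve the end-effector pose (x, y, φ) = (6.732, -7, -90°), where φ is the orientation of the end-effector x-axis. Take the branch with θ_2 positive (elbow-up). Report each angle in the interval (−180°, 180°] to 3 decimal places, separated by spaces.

-30.003 30.004 -90.001

wrist centre = target − a_3·(cos φ, sin φ) = (6.7320, -1.0000)
cos θ_2 = (46.3198−2²−5²)/(2·2·5) = 0.8660; θ_2 = 30.0039° (elbow-up)
β = atan2(-1.0000,6.7320) = -8.4492°; ψ = atan2(2.5003,6.3300) = 21.5537°
θ_1 = β − ψ = -30.0029°
θ_3 = φ − θ_1 − θ_2 = -90.0010° (wrapped to (-180°,180°])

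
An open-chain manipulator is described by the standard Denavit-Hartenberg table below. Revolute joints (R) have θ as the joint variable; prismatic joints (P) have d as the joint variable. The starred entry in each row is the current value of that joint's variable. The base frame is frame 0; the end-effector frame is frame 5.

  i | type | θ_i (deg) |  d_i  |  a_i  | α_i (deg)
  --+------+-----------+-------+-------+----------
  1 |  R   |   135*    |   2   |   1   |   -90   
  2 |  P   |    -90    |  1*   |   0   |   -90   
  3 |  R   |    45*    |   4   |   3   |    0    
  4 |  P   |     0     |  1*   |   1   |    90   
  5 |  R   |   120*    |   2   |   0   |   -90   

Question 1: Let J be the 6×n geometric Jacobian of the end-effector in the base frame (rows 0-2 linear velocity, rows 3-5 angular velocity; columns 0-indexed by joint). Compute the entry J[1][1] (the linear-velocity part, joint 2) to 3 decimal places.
-0.707

prismatic axis z_1 = (-0.7071,-0.7071,0.0000)
J_v[:, 1] = z_1; J_ω[:, 1] = (0,0,0)
entry J[1][1] = -0.7071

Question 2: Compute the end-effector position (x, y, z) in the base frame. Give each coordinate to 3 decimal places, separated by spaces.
-3.950 4.536 6.243

after link 1: o_1 = (-0.7071, 0.7071, 2.0000)
after link 2: o_2 = (-1.4142, 0.0000, 2.0000)
after link 3: o_3 = (-2.7426, 4.3284, 4.1213)
after link 4: o_4 = (-2.9497, 5.5355, 4.8284)
after link 5: o_5 = (-3.9497, 4.5355, 6.2426)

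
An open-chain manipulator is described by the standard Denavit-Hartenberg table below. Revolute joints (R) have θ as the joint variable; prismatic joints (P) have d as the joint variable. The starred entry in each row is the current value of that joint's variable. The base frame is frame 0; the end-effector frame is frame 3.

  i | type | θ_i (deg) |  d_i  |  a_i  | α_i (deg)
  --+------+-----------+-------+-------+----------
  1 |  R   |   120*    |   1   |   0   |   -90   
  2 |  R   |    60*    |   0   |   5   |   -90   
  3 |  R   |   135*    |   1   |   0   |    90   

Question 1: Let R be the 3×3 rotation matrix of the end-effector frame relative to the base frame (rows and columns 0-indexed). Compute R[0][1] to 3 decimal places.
End-effector y-axis (col 1 of R) = (0.4330,-0.7500,-0.5000)
R[0][1] = 0.4330

0.433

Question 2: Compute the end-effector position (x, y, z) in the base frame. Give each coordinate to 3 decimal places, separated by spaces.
after link 1: o_1 = (0.0000, 0.0000, 1.0000)
after link 2: o_2 = (-1.2500, 2.1651, -3.3301)
after link 3: o_3 = (-0.8170, 1.4151, -3.8301)

-0.817 1.415 -3.830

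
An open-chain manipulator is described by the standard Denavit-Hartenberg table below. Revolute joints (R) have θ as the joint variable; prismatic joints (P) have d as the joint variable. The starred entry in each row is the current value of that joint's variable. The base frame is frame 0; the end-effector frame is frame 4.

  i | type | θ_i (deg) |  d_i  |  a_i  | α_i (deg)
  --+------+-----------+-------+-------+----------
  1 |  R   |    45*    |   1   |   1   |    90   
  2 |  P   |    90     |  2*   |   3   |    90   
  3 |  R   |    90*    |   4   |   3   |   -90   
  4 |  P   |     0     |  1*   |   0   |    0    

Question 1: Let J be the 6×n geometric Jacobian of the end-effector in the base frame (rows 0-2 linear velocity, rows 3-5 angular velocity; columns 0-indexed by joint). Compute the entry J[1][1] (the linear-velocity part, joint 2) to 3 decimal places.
prismatic axis z_1 = (0.7071,-0.7071,0.0000)
J_v[:, 1] = z_1; J_ω[:, 1] = (0,0,0)
entry J[1][1] = -0.7071

-0.707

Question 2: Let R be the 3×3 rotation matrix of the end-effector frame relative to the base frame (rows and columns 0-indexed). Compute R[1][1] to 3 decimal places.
-0.707

End-effector y-axis (col 1 of R) = (-0.7071,-0.7071,0.0000)
R[1][1] = -0.7071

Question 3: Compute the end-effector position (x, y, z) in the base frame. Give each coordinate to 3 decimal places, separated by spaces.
after link 1: o_1 = (0.7071, 0.7071, 1.0000)
after link 2: o_2 = (2.1213, -0.7071, 4.0000)
after link 3: o_3 = (7.0711, -0.0000, 4.0000)
after link 4: o_4 = (7.0711, -0.0000, 3.0000)

7.071 -0.000 3.000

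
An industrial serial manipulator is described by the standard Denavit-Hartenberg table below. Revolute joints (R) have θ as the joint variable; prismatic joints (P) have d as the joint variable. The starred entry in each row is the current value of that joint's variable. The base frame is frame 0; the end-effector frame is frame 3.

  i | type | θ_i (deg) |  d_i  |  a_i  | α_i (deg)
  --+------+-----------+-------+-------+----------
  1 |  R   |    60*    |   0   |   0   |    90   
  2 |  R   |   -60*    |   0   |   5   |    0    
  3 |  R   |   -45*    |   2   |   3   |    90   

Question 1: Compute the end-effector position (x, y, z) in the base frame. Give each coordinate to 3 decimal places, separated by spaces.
after link 1: o_1 = (0.0000, 0.0000, 0.0000)
after link 2: o_2 = (1.2500, 2.1651, -4.3301)
after link 3: o_3 = (2.5938, 0.4926, -7.2279)

2.594 0.493 -7.228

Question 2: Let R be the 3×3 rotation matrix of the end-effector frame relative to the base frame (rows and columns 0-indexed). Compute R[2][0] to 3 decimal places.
End-effector x-axis (col 0 of R) = (-0.1294,-0.2241,-0.9659)
R[2][0] = -0.9659

-0.966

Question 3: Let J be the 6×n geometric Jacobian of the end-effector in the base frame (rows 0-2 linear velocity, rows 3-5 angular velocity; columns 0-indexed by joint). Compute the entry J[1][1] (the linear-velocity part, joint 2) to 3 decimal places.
axis z_1 = (0.8660,-0.5000,0.0000); lever o_n−o_1 = (2.5938,0.4926,-7.2279)
cross product → J_v[:, 1] = (3.6140,6.2595,1.7235)
J_ω[:, 1] = z_1
entry J[1][1] = 6.2595

6.260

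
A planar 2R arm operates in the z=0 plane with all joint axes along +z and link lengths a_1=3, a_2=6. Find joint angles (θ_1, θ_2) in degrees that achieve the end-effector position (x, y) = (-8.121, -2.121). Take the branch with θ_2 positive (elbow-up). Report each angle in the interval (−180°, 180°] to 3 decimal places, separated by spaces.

164.266 45.015

cos θ_2 = (70.4493−3²−6²)/(2·3·6) = 0.7069; θ_2 = 45.0148° (elbow-up)
β = atan2(-2.1210,-8.1210) = -165.3628°; ψ = atan2(4.2437,7.2415) = 30.3714°
θ_1 = β − ψ = -195.7342°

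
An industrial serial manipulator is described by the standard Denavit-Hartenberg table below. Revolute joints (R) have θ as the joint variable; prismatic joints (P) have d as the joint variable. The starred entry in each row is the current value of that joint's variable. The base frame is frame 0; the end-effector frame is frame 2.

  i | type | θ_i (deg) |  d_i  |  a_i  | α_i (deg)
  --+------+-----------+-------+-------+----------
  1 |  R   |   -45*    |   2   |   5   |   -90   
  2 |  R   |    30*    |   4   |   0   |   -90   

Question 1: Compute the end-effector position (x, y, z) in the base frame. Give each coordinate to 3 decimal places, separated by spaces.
6.364 -0.707 2.000

after link 1: o_1 = (3.5355, -3.5355, 2.0000)
after link 2: o_2 = (6.3640, -0.7071, 2.0000)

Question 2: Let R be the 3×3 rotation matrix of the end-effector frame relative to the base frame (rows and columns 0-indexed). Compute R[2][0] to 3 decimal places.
End-effector x-axis (col 0 of R) = (0.6124,-0.6124,-0.5000)
R[2][0] = -0.5000

-0.500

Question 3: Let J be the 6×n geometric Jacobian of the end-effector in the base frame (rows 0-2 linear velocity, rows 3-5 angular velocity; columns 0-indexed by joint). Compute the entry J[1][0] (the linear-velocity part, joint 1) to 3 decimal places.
6.364

axis z_0 = ẑ; lever o_n−o_0 = (6.3640,-0.7071,2.0000)
cross product → J_v[:, 0] = (0.7071,6.3640,-0.0000)
J_ω[:, 0] = z_0
entry J[1][0] = 6.3640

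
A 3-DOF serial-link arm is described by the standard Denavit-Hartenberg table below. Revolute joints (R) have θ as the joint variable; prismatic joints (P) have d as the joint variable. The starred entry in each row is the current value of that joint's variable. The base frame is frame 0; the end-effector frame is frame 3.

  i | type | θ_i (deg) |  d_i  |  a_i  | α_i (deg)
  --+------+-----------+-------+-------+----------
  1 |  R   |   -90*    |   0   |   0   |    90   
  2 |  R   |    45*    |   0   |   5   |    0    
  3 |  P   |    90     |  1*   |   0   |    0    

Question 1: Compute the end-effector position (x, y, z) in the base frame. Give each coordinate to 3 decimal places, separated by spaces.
-1.000 -3.536 3.536

after link 1: o_1 = (0.0000, 0.0000, 0.0000)
after link 2: o_2 = (0.0000, -3.5355, 3.5355)
after link 3: o_3 = (-1.0000, -3.5355, 3.5355)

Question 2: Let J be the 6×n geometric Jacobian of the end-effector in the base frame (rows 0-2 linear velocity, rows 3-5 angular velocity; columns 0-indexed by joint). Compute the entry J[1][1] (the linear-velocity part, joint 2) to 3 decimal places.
axis z_1 = (-1.0000,-0.0000,0.0000); lever o_n−o_1 = (-1.0000,-3.5355,3.5355)
cross product → J_v[:, 1] = (0.0000,3.5355,3.5355)
J_ω[:, 1] = z_1
entry J[1][1] = 3.5355

3.536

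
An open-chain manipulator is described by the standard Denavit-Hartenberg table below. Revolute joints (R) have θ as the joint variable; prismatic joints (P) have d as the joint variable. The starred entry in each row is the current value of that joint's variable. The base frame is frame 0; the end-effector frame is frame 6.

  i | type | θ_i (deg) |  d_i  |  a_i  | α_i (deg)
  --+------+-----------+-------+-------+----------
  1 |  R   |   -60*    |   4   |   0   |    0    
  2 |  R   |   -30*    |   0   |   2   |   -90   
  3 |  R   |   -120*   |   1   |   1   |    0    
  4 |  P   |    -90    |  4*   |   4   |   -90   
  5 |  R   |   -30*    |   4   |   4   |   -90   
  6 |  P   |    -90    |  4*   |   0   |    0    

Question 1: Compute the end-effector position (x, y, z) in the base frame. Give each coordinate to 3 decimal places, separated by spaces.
after link 1: o_1 = (0.0000, 0.0000, 4.0000)
after link 2: o_2 = (0.0000, -2.0000, 4.0000)
after link 3: o_3 = (1.0000, -1.5000, 4.8660)
after link 4: o_4 = (5.0000, 1.9641, 2.8660)
after link 5: o_5 = (7.0000, 6.9641, 4.5981)
after link 6: o_6 = (3.5359, 8.6962, 3.5981)

3.536 8.696 3.598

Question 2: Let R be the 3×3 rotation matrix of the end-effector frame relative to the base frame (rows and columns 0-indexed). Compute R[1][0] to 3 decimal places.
End-effector x-axis (col 0 of R) = (-0.0000,0.5000,0.8660)
R[1][0] = 0.5000

0.500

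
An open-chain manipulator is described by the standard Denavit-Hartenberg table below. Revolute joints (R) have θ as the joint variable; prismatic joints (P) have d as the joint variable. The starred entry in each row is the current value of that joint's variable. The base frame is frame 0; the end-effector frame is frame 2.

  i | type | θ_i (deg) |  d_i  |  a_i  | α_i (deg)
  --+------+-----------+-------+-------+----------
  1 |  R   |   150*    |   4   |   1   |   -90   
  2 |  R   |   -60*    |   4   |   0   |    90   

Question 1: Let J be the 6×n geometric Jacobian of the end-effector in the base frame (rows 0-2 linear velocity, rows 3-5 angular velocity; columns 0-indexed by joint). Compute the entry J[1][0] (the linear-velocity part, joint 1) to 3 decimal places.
-2.866

axis z_0 = ẑ; lever o_n−o_0 = (-2.8660,-2.9641,4.0000)
cross product → J_v[:, 0] = (2.9641,-2.8660,0.0000)
J_ω[:, 0] = z_0
entry J[1][0] = -2.8660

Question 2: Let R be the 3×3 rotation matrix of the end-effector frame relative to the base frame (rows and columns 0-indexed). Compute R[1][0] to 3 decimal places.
0.250

End-effector x-axis (col 0 of R) = (-0.4330,0.2500,0.8660)
R[1][0] = 0.2500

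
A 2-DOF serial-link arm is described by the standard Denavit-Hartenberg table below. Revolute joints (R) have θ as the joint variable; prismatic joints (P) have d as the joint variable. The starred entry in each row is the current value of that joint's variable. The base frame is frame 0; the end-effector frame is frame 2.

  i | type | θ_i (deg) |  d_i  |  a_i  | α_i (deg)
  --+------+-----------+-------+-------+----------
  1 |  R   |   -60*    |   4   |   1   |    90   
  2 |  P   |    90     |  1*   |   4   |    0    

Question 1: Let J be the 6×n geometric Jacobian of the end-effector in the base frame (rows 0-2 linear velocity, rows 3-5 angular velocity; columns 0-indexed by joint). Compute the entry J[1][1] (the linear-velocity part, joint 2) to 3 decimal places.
-0.500

prismatic axis z_1 = (-0.8660,-0.5000,0.0000)
J_v[:, 1] = z_1; J_ω[:, 1] = (0,0,0)
entry J[1][1] = -0.5000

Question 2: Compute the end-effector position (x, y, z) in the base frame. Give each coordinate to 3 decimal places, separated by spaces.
after link 1: o_1 = (0.5000, -0.8660, 4.0000)
after link 2: o_2 = (-0.3660, -1.3660, 8.0000)

-0.366 -1.366 8.000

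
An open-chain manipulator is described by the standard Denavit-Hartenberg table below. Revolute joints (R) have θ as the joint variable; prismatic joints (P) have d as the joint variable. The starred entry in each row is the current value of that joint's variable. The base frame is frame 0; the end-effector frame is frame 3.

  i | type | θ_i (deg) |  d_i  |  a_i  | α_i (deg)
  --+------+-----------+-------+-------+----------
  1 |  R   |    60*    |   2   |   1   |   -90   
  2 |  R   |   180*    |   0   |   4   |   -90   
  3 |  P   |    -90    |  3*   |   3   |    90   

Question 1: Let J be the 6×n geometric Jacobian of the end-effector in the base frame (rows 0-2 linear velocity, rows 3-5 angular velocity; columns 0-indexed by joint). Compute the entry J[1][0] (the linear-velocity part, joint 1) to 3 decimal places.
-4.098

axis z_0 = ẑ; lever o_n−o_0 = (-4.0981,-1.0981,5.0000)
cross product → J_v[:, 0] = (1.0981,-4.0981,0.0000)
J_ω[:, 0] = z_0
entry J[1][0] = -4.0981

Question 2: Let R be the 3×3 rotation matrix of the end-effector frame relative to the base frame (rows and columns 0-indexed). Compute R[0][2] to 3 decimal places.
End-effector z-axis (col 2 of R) = (0.5000,0.8660,0.0000)
R[0][2] = 0.5000

0.500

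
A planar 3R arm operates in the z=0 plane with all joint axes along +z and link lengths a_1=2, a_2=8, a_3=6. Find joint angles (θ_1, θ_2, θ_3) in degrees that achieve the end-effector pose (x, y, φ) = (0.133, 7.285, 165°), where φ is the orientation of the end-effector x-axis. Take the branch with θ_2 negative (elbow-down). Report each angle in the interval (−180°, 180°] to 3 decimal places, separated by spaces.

119.991 -89.992 135.001

wrist centre = target − a_3·(cos φ, sin φ) = (5.9286, 5.7321)
cos θ_2 = (68.0046−2²−8²)/(2·2·8) = 0.0001; θ_2 = -89.9918° (elbow-down)
β = atan2(5.7321,5.9286) = 44.0347°; ψ = atan2(-8.0000,2.0011) = -75.9561°
θ_1 = β − ψ = 119.9908°
θ_3 = φ − θ_1 − θ_2 = 135.0010° (wrapped to (-180°,180°])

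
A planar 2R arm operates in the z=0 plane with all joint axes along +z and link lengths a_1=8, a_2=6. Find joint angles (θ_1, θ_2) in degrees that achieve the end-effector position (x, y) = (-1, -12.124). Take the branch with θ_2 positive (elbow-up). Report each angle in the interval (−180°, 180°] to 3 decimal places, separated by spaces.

-120.003 60.006

cos θ_2 = (147.9914−8²−6²)/(2·8·6) = 0.4999; θ_2 = 60.0059° (elbow-up)
β = atan2(-12.1240,-1.0000) = -94.7151°; ψ = atan2(5.1965,10.9995) = 25.2874°
θ_1 = β − ψ = -120.0025°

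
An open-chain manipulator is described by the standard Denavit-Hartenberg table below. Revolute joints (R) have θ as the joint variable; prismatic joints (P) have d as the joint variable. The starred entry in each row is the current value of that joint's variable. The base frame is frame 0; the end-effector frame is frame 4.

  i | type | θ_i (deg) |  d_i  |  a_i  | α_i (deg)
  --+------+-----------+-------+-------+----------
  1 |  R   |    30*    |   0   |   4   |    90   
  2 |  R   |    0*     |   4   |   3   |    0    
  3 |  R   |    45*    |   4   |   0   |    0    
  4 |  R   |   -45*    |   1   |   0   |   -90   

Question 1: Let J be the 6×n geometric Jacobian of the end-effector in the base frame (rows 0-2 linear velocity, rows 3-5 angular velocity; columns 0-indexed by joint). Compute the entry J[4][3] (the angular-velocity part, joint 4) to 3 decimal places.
axis z_3 = (0.5000,-0.8660,0.0000); lever o_n−o_3 = (0.5000,-0.8660,0.0000)
cross product → J_v[:, 3] = (0.0000,0.0000,0.0000)
J_ω[:, 3] = z_3
entry J[4][3] = -0.8660

-0.866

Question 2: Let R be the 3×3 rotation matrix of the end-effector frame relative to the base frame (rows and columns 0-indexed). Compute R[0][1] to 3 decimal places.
End-effector y-axis (col 1 of R) = (-0.5000,0.8660,0.0000)
R[0][1] = -0.5000

-0.500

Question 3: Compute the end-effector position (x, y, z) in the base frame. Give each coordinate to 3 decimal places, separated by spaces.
after link 1: o_1 = (3.4641, 2.0000, 0.0000)
after link 2: o_2 = (8.0622, 0.0359, 0.0000)
after link 3: o_3 = (10.0622, -3.4282, 0.0000)
after link 4: o_4 = (10.5622, -4.2942, 0.0000)

10.562 -4.294 0.000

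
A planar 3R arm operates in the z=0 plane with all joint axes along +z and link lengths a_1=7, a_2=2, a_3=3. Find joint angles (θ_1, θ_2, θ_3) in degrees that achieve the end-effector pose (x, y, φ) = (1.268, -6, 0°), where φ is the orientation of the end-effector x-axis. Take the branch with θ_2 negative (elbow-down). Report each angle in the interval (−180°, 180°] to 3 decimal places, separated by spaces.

-90.000 -120.000 -150.000

wrist centre = target − a_3·(cos φ, sin φ) = (-1.7320, -6.0000)
cos θ_2 = (38.9998−7²−2²)/(2·7·2) = -0.5000; θ_2 = -120.0004° (elbow-down)
β = atan2(-6.0000,-1.7320) = -106.1017°; ψ = atan2(-1.7320,6.0000) = -16.1021°
θ_1 = β − ψ = -89.9996°
θ_3 = φ − θ_1 − θ_2 = -150.0000° (wrapped to (-180°,180°])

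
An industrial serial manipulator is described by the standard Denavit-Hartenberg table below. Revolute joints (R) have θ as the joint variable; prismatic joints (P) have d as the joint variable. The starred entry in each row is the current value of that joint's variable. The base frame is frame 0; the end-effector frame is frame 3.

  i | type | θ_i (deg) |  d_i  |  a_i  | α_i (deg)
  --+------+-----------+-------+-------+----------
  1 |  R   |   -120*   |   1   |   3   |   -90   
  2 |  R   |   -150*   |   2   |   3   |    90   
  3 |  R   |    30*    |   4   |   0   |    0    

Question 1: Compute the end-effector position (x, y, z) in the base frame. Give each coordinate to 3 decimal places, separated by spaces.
2.531 0.384 -0.964

after link 1: o_1 = (-1.5000, -2.5981, 1.0000)
after link 2: o_2 = (1.5311, -1.3481, 2.5000)
after link 3: o_3 = (2.5311, 0.3840, -0.9641)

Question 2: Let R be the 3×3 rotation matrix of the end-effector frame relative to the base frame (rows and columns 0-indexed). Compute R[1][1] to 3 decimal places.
-0.808

End-effector y-axis (col 1 of R) = (0.5335,-0.8080,-0.2500)
R[1][1] = -0.8080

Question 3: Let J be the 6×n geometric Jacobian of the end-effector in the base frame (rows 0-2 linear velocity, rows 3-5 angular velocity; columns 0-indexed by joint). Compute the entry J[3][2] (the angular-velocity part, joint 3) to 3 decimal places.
axis z_2 = (0.2500,0.4330,-0.8660); lever o_n−o_2 = (1.0000,1.7321,-3.4641)
cross product → J_v[:, 2] = (0.0000,0.0000,0.0000)
J_ω[:, 2] = z_2
entry J[3][2] = 0.2500

0.250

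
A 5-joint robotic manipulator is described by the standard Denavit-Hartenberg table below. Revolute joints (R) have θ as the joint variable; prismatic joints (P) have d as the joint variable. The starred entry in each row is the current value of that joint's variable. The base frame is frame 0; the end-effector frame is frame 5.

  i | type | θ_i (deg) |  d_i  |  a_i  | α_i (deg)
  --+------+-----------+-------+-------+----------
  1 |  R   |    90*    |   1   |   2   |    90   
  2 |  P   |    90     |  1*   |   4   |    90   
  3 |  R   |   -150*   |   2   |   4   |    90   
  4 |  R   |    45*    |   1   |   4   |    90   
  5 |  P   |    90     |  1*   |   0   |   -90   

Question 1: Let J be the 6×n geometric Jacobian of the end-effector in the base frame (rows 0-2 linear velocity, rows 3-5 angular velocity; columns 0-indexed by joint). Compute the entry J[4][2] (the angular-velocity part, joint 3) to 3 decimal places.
axis z_2 = (0.0000,1.0000,-0.0000); lever o_n−o_2 = (-2.9017,4.1213,-7.0260)
cross product → J_v[:, 2] = (-7.0260,0.0000,2.9017)
J_ω[:, 2] = z_2
entry J[4][2] = 1.0000

1.000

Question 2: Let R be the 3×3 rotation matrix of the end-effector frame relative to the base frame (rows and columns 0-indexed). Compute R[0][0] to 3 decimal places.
0.866

End-effector x-axis (col 0 of R) = (0.8660,0.0000,-0.5000)
R[0][0] = 0.8660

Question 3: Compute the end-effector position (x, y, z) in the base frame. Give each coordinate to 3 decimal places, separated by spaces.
after link 1: o_1 = (0.0000, 2.0000, 1.0000)
after link 2: o_2 = (1.0000, 2.0000, 5.0000)
after link 3: o_3 = (-1.0000, 4.0000, 1.5359)
after link 4: o_4 = (-1.5482, 6.8284, -1.4136)
after link 5: o_5 = (-1.9017, 6.1213, -2.0260)

-1.902 6.121 -2.026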